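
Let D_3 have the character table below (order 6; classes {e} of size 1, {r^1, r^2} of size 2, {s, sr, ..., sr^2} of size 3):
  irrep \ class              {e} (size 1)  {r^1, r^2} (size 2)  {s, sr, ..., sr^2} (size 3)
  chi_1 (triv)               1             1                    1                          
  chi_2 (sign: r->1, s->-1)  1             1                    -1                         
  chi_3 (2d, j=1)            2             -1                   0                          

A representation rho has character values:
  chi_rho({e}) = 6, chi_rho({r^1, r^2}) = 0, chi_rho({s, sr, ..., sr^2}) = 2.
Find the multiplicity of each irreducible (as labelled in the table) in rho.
Multiplicities: chi_1: 2, chi_2: 0, chi_3: 2.

Details: Use <chi_rho, chi> = (1/|G|) sum_C |C| * chi_rho(C) * conj(chi(C)) with |G| = 6 for each irreducible chi in the table:
  <chi_rho, chi_1> = (1/6)[1*(6)*conj(1) + 2*(0)*conj(1) + 3*(2)*conj(1)]
      = (1/6)[(6) + (0) + (6)] = 12/6 = 2
  <chi_rho, chi_2> = (1/6)[1*(6)*conj(1) + 2*(0)*conj(1) + 3*(2)*conj(-1)]
      = (1/6)[(6) + (0) + (-6)] = 0/6 = 0
  <chi_rho, chi_3> = (1/6)[1*(6)*conj(2) + 2*(0)*conj(-1) + 3*(2)*conj(0)]
      = (1/6)[(12) + (0) + (0)] = 12/6 = 2
Dimension check: dim(rho) = sum (mult * dim) = 2*1 + 0*1 + 2*2 = 6 = chi_rho(e) = 6.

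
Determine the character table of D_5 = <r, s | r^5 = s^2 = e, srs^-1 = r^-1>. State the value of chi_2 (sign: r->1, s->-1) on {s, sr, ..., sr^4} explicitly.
Conjugacy classes: {e} of size 1, {r^1, r^4} of size 2, {r^2, r^3} of size 2, {s, sr, ..., sr^4} of size 5.
Character table:
  irrep \ class              {e} (size 1)  {r^1, r^4} (size 2)  {r^2, r^3} (size 2)  {s, sr, ..., sr^4} (size 5)
  chi_1 (triv)               1             1                    1                    1                          
  chi_2 (sign: r->1, s->-1)  1             1                    1                    -1                         
  chi_3 (2d, j=1)            2             -1/2 + sqrt(5)/2     -sqrt(5)/2 - 1/2     0                          
  chi_4 (2d, j=2)            2             -sqrt(5)/2 - 1/2     -1/2 + sqrt(5)/2     0                          

Spot check: chi_2 (sign: r->1, s->-1) on {s, sr, ..., sr^4} = -1.

Solution. D_5 has order 2*5 = 10 with 4 conjugacy classes, hence 4 irreducibles. Sum of squared dims 1 + 1 + 4 + 4 = 10 = |G|. Linear characters come from the abelianisation; the 2-dimensional irreps have character r^k -> 2*cos(2*pi*j*k/5), reflections -> 0.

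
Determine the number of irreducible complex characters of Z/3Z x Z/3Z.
9

The number of irreducible complex representations of a finite group equals its number of conjugacy classes. Z/3Z x Z/3Z is abelian of order 9, so every element is its own conjugacy class: 9 classes, so Z/3Z x Z/3Z (order 9) has exactly 9 irreducible complex representations.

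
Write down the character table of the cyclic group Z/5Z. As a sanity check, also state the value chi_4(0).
Character table of Z/5Z (irreps indexed chi_0,...,chi_4 with chi_k(m) = zeta_5^(k*m), zeta_5 = exp(2*pi*i/5)):
  irrep \ class  {0} (size 1)  {1} (size 1)    {2} (size 1)    {3} (size 1)    {4} (size 1)  
  chi_0          1             1               1               1               1             
  chi_1          1             exp(2*I*pi/5)   exp(4*I*pi/5)   exp(-4*I*pi/5)  exp(-2*I*pi/5)
  chi_2          1             exp(4*I*pi/5)   exp(-2*I*pi/5)  exp(2*I*pi/5)   exp(-4*I*pi/5)
  chi_3          1             exp(-4*I*pi/5)  exp(2*I*pi/5)   exp(-2*I*pi/5)  exp(4*I*pi/5) 
  chi_4          1             exp(-2*I*pi/5)  exp(-4*I*pi/5)  exp(4*I*pi/5)   exp(2*I*pi/5) 

Spot check: chi_4(0) = zeta_5^(4*0) = zeta_5^0 = 1.

Explanation: Z/5Z is abelian, so all 5 irreducible complex representations are 1-dimensional. They are given by chi_k(m) = zeta_5^(k*m) for k = 0,...,4. Row orthogonality: sum_m chi_k(m) conj(chi_l(m)) = 5 * [k = l].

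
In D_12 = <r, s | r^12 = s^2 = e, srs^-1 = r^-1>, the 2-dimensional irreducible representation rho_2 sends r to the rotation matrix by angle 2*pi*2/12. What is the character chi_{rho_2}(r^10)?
chi_{rho_2}(r^10) = 2*cos(2*pi*2*10/12) = -1

Justification: rho_2(r^10) is rotation by angle 2*pi*2*10/12, whose trace is 2*cos(2*pi*2*10/12) = -1.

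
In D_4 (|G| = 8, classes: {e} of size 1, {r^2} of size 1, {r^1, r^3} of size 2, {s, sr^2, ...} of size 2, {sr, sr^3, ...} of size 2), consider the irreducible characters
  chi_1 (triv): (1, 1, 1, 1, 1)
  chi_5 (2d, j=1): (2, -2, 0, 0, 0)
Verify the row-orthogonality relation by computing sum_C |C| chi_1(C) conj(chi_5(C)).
Sum = 0; so <chi_1, chi_5> = 0 (distinct irreducibles are orthogonal).

Details: Compute term by term over conjugacy classes (|C| * chi_1(C) * conj(chi_5(C))):
  1*(1)*conj(2) + 1*(1)*conj(-2) + 2*(1)*conj(0) + 2*(1)*conj(0) + 2*(1)*conj(0)
  = (2) + (-2) + (0) + (0) + (0)
  = 0.
Dividing by |G| = 8 gives 0/8 = 0, matching the row-orthogonality relation <chi_1, chi_5> = [chi_1 = chi_5].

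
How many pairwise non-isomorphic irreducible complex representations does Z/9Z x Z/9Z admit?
81

Working: The number of irreducible complex representations of a finite group equals its number of conjugacy classes. Z/9Z x Z/9Z is abelian of order 81, so every element is its own conjugacy class: 81 classes, so Z/9Z x Z/9Z (order 81) has exactly 81 irreducible complex representations.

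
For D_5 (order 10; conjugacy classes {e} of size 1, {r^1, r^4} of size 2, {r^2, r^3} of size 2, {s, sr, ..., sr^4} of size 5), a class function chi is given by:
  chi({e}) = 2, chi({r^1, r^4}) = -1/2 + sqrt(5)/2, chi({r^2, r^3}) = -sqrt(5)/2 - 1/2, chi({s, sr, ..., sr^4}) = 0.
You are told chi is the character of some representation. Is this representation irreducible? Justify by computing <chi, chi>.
Irreducible: <chi, chi> = 1.

Argument: <chi, chi> = (1/|G|) sum_C |C| * |chi(C)|^2 = (1/10)[1*|2|^2 + 2*|-1/2 + sqrt(5)/2|^2 + 2*|-sqrt(5)/2 - 1/2|^2 + 5*|0|^2]
  = (1/10)[(4) + (3 - sqrt(5)) + (sqrt(5) + 3) + (0)] = 10/10 = 1.
A character is irreducible iff <chi, chi> = 1, so this representation is irreducible.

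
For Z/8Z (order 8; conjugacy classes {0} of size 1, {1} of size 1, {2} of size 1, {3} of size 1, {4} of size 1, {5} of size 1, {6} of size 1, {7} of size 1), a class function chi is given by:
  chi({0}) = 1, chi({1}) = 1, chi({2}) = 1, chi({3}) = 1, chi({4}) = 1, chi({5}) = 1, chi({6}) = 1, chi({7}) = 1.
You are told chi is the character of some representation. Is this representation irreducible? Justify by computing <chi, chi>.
Irreducible: <chi, chi> = 1.

Derivation: <chi, chi> = (1/|G|) sum_C |C| * |chi(C)|^2 = (1/8)[1*|1|^2 + 1*|1|^2 + 1*|1|^2 + 1*|1|^2 + 1*|1|^2 + 1*|1|^2 + 1*|1|^2 + 1*|1|^2]
  = (1/8)[(1) + (1) + (1) + (1) + (1) + (1) + (1) + (1)] = 8/8 = 1.
(Exp terms are combined using exp(i*s)*conj(exp(i*t)) = exp(i*(s-t)), and sums of them are collapsed using the identity that for every m > 1 the m distinct m-th roots of unity sum to 0, e.g. 1 + exp(2*I*pi/3) + exp(-2*I*pi/3) = 0.)
A character is irreducible iff <chi, chi> = 1, so this representation is irreducible.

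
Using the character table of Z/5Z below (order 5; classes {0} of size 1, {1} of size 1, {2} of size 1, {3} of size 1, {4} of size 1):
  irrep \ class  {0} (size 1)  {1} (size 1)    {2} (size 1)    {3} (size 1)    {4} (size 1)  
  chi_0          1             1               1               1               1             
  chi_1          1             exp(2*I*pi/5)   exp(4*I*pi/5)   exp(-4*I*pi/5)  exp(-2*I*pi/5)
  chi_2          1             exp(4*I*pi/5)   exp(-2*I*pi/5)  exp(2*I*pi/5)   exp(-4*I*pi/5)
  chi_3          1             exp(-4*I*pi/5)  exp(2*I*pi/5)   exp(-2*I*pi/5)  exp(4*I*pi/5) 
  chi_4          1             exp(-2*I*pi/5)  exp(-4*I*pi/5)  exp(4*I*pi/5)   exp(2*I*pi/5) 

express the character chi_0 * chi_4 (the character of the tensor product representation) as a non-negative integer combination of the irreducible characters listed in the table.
chi_0 tensor chi_4 = chi_4 (all other irreducibles have multiplicity 0).

Why: The character of a tensor product is the pointwise product (chi_0 * chi_4)(C) = chi_0(C) * chi_4(C):
  {0}: (1)*(1), {1}: (1)*(exp(-2*I*pi/5)), {2}: (1)*(exp(-4*I*pi/5)), {3}: (1)*(exp(4*I*pi/5)), {4}: (1)*(exp(2*I*pi/5))
so (chi_0 * chi_4) takes values
  {0} -> 1, {1} -> exp(-2*I*pi/5), {2} -> exp(-4*I*pi/5), {3} -> exp(4*I*pi/5), {4} -> exp(2*I*pi/5).
Now take the inner product of this character with each irreducible chi from the table, <chi_0*chi_4, chi> = (1/5) sum_C |C| (chi_0*chi_4)(C) conj(chi(C)):
  <chi_0*chi_4, chi_0> = (1/5)[1*(1)*conj(1) + 1*(exp(-2*I*pi/5))*conj(1) + 1*(exp(-4*I*pi/5))*conj(1) + 1*(exp(4*I*pi/5))*conj(1) + 1*(exp(2*I*pi/5))*conj(1)]
      = (1/5)[(1) + (exp(-2*I*pi/5)) + (exp(-4*I*pi/5)) + (exp(4*I*pi/5)) + (exp(2*I*pi/5))] = 0/5 = 0
  <chi_0*chi_4, chi_1> = (1/5)[1*(1)*conj(1) + 1*(exp(-2*I*pi/5))*conj(exp(2*I*pi/5)) + 1*(exp(-4*I*pi/5))*conj(exp(4*I*pi/5)) + 1*(exp(4*I*pi/5))*conj(exp(-4*I*pi/5)) + 1*(exp(2*I*pi/5))*conj(exp(-2*I*pi/5))]
      = (1/5)[(1) + (exp(-4*I*pi/5)) + (exp(2*I*pi/5)) + (exp(-2*I*pi/5)) + (exp(4*I*pi/5))] = 0/5 = 0
  <chi_0*chi_4, chi_2> = (1/5)[1*(1)*conj(1) + 1*(exp(-2*I*pi/5))*conj(exp(4*I*pi/5)) + 1*(exp(-4*I*pi/5))*conj(exp(-2*I*pi/5)) + 1*(exp(4*I*pi/5))*conj(exp(2*I*pi/5)) + 1*(exp(2*I*pi/5))*conj(exp(-4*I*pi/5))]
      = (1/5)[(1) + (exp(4*I*pi/5)) + (exp(-2*I*pi/5)) + (exp(2*I*pi/5)) + (exp(-4*I*pi/5))] = 0/5 = 0
  <chi_0*chi_4, chi_3> = (1/5)[1*(1)*conj(1) + 1*(exp(-2*I*pi/5))*conj(exp(-4*I*pi/5)) + 1*(exp(-4*I*pi/5))*conj(exp(2*I*pi/5)) + 1*(exp(4*I*pi/5))*conj(exp(-2*I*pi/5)) + 1*(exp(2*I*pi/5))*conj(exp(4*I*pi/5))]
      = (1/5)[(1) + (exp(2*I*pi/5)) + (exp(4*I*pi/5)) + (exp(-4*I*pi/5)) + (exp(-2*I*pi/5))] = 0/5 = 0
  <chi_0*chi_4, chi_4> = (1/5)[1*(1)*conj(1) + 1*(exp(-2*I*pi/5))*conj(exp(-2*I*pi/5)) + 1*(exp(-4*I*pi/5))*conj(exp(-4*I*pi/5)) + 1*(exp(4*I*pi/5))*conj(exp(4*I*pi/5)) + 1*(exp(2*I*pi/5))*conj(exp(2*I*pi/5))]
      = (1/5)[(1) + (1) + (1) + (1) + (1)] = 5/5 = 1
(Exp terms are combined using exp(i*s)*conj(exp(i*t)) = exp(i*(s-t)), and sums of them are collapsed using the identity that for every m > 1 the m distinct m-th roots of unity sum to 0, e.g. 1 + exp(2*I*pi/3) + exp(-2*I*pi/3) = 0.)
Hence the multiplicities are chi_4: 1. Dimension check: dim(chi_0)*dim(chi_4) = 1*1 = 1 and sum (mult * dim) = 1*1 = 1.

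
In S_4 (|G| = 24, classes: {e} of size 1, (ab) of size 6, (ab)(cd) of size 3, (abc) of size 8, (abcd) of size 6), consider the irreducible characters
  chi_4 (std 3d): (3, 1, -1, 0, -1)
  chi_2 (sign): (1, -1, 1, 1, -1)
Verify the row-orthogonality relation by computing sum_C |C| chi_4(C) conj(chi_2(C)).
Sum = 0; so <chi_4, chi_2> = 0 (distinct irreducibles are orthogonal).

Working: Compute term by term over conjugacy classes (|C| * chi_4(C) * conj(chi_2(C))):
  1*(3)*conj(1) + 6*(1)*conj(-1) + 3*(-1)*conj(1) + 8*(0)*conj(1) + 6*(-1)*conj(-1)
  = (3) + (-6) + (-3) + (0) + (6)
  = 0.
Dividing by |G| = 24 gives 0/24 = 0, matching the row-orthogonality relation <chi_4, chi_2> = [chi_4 = chi_2].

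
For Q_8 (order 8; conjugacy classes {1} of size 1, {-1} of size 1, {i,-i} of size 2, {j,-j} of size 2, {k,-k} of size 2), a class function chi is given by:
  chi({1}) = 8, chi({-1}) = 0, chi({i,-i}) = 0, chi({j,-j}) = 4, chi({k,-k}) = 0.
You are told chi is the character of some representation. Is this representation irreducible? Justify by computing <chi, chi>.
Not irreducible (reducible): <chi, chi> = 12 > 1.

Details: <chi, chi> = (1/|G|) sum_C |C| * |chi(C)|^2 = (1/8)[1*|8|^2 + 1*|0|^2 + 2*|0|^2 + 2*|4|^2 + 2*|0|^2]
  = (1/8)[(64) + (0) + (0) + (32) + (0)] = 96/8 = 12.
A character is irreducible iff <chi, chi> = 1, so this representation is reducible.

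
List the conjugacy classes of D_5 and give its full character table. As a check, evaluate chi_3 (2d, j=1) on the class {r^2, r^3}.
Conjugacy classes: {e} of size 1, {r^1, r^4} of size 2, {r^2, r^3} of size 2, {s, sr, ..., sr^4} of size 5.
Character table:
  irrep \ class              {e} (size 1)  {r^1, r^4} (size 2)  {r^2, r^3} (size 2)  {s, sr, ..., sr^4} (size 5)
  chi_1 (triv)               1             1                    1                    1                          
  chi_2 (sign: r->1, s->-1)  1             1                    1                    -1                         
  chi_3 (2d, j=1)            2             -1/2 + sqrt(5)/2     -sqrt(5)/2 - 1/2     0                          
  chi_4 (2d, j=2)            2             -sqrt(5)/2 - 1/2     -1/2 + sqrt(5)/2     0                          

Spot check: chi_3 (2d, j=1) on {r^2, r^3} = -sqrt(5)/2 - 1/2.

Argument: D_5 has order 2*5 = 10 with 4 conjugacy classes, hence 4 irreducibles. Sum of squared dims 1 + 1 + 4 + 4 = 10 = |G|. Linear characters come from the abelianisation; the 2-dimensional irreps have character r^k -> 2*cos(2*pi*j*k/5), reflections -> 0.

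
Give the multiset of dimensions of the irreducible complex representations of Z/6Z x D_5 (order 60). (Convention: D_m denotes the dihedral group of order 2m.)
Dimensions: 1, 1, 1, 1, 1, 1, 1, 1, 1, 1, 1, 1, 2, 2, 2, 2, 2, 2, 2, 2, 2, 2, 2, 2

Details: There are 24 irreducibles (= number of conjugacy classes). Their dimensions d_i satisfy sum d_i^2 = |G| = 60: 1 + 1 + 1 + 1 + 1 + 1 + 1 + 1 + 1 + 1 + 1 + 1 + 4 + 4 + 4 + 4 + 4 + 4 + 4 + 4 + 4 + 4 + 4 + 4 = 60. (For the product with Z/6Z: each of the 6 1-dim characters of Z/6Z tensors with each irrep of D_5, giving 6 copies of each D_5-dimension.)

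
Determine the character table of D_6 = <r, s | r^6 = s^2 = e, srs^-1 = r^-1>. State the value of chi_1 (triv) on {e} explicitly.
Conjugacy classes: {e} of size 1, {r^3} of size 1, {r^1, r^5} of size 2, {r^2, r^4} of size 2, {s, sr^2, ...} of size 3, {sr, sr^3, ...} of size 3.
Character table:
  irrep \ class              {e} (size 1)  {r^3} (size 1)  {r^1, r^5} (size 2)  {r^2, r^4} (size 2)  {s, sr^2, ...} (size 3)  {sr, sr^3, ...} (size 3)
  chi_1 (triv)               1             1               1                    1                    1                        1                       
  chi_2 (sign: r->1, s->-1)  1             1               1                    1                    -1                       -1                      
  chi_3 (r->-1, s->1)        1             -1              -1                   1                    1                        -1                      
  chi_4 (r->-1, s->-1)       1             -1              -1                   1                    -1                       1                       
  chi_5 (2d, j=1)            2             -2              1                    -1                   0                        0                       
  chi_6 (2d, j=2)            2             2               -1                   -1                   0                        0                       

Spot check: chi_1 (triv) on {e} = 1.

Reasoning: D_6 has order 2*6 = 12 with 6 conjugacy classes, hence 6 irreducibles. Sum of squared dims 1 + 1 + 1 + 1 + 4 + 4 = 12 = |G|. Linear characters come from the abelianisation; the 2-dimensional irreps have character r^k -> 2*cos(2*pi*j*k/6), reflections -> 0.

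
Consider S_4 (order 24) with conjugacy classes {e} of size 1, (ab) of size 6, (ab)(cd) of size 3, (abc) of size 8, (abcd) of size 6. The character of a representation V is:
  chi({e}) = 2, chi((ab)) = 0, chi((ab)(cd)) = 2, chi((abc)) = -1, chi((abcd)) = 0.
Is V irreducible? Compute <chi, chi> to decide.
Irreducible: <chi, chi> = 1.

Why: <chi, chi> = (1/|G|) sum_C |C| * |chi(C)|^2 = (1/24)[1*|2|^2 + 6*|0|^2 + 3*|2|^2 + 8*|-1|^2 + 6*|0|^2]
  = (1/24)[(4) + (0) + (12) + (8) + (0)] = 24/24 = 1.
A character is irreducible iff <chi, chi> = 1, so this representation is irreducible.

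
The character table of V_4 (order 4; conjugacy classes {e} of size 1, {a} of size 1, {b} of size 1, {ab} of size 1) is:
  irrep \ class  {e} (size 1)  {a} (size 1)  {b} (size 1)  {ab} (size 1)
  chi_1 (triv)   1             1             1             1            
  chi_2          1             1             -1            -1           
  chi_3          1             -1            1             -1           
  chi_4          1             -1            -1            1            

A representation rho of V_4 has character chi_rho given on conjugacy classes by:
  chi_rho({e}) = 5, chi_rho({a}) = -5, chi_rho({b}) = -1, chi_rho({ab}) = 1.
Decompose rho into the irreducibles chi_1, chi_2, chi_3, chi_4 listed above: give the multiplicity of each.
Multiplicities: chi_1: 0, chi_2: 0, chi_3: 2, chi_4: 3.

Derivation: Use <chi_rho, chi> = (1/|G|) sum_C |C| * chi_rho(C) * conj(chi(C)) with |G| = 4 for each irreducible chi in the table:
  <chi_rho, chi_1> = (1/4)[1*(5)*conj(1) + 1*(-5)*conj(1) + 1*(-1)*conj(1) + 1*(1)*conj(1)]
      = (1/4)[(5) + (-5) + (-1) + (1)] = 0/4 = 0
  <chi_rho, chi_2> = (1/4)[1*(5)*conj(1) + 1*(-5)*conj(1) + 1*(-1)*conj(-1) + 1*(1)*conj(-1)]
      = (1/4)[(5) + (-5) + (1) + (-1)] = 0/4 = 0
  <chi_rho, chi_3> = (1/4)[1*(5)*conj(1) + 1*(-5)*conj(-1) + 1*(-1)*conj(1) + 1*(1)*conj(-1)]
      = (1/4)[(5) + (5) + (-1) + (-1)] = 8/4 = 2
  <chi_rho, chi_4> = (1/4)[1*(5)*conj(1) + 1*(-5)*conj(-1) + 1*(-1)*conj(-1) + 1*(1)*conj(1)]
      = (1/4)[(5) + (5) + (1) + (1)] = 12/4 = 3
Dimension check: dim(rho) = sum (mult * dim) = 0*1 + 0*1 + 2*1 + 3*1 = 5 = chi_rho(e) = 5.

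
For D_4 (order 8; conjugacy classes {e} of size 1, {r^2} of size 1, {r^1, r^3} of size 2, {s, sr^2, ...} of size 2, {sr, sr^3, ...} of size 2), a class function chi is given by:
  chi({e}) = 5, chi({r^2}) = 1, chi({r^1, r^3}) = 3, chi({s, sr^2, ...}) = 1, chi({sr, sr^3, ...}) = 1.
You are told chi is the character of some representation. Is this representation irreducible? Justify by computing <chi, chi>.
Not irreducible (reducible): <chi, chi> = 6 > 1.

<chi, chi> = (1/|G|) sum_C |C| * |chi(C)|^2 = (1/8)[1*|5|^2 + 1*|1|^2 + 2*|3|^2 + 2*|1|^2 + 2*|1|^2]
  = (1/8)[(25) + (1) + (18) + (2) + (2)] = 48/8 = 6.
A character is irreducible iff <chi, chi> = 1, so this representation is reducible.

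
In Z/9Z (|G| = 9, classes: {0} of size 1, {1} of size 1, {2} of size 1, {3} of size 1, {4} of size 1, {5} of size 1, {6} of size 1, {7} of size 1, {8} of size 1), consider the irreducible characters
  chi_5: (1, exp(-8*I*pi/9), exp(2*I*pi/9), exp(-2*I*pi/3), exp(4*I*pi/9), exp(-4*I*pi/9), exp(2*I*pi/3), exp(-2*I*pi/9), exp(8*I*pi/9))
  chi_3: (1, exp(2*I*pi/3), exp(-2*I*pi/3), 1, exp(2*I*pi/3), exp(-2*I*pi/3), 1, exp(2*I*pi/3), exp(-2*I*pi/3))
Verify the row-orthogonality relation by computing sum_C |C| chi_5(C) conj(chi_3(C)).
Sum = 0; so <chi_5, chi_3> = 0 (distinct irreducibles are orthogonal).

Reasoning: Compute term by term over conjugacy classes (|C| * chi_5(C) * conj(chi_3(C))):
  1*(1)*conj(1) + 1*(exp(-8*I*pi/9))*conj(exp(2*I*pi/3)) + 1*(exp(2*I*pi/9))*conj(exp(-2*I*pi/3)) + 1*(exp(-2*I*pi/3))*conj(1) + 1*(exp(4*I*pi/9))*conj(exp(2*I*pi/3)) + 1*(exp(-4*I*pi/9))*conj(exp(-2*I*pi/3)) + 1*(exp(2*I*pi/3))*conj(1) + 1*(exp(-2*I*pi/9))*conj(exp(2*I*pi/3)) + 1*(exp(8*I*pi/9))*conj(exp(-2*I*pi/3))
  = (1) + (exp(4*I*pi/9)) + (exp(8*I*pi/9)) + (exp(-2*I*pi/3)) + (exp(-2*I*pi/9)) + (exp(2*I*pi/9)) + (exp(2*I*pi/3)) + (exp(-8*I*pi/9)) + (exp(-4*I*pi/9))
  = 0.
(Exp terms are combined using exp(i*s)*conj(exp(i*t)) = exp(i*(s-t)), and sums of them are collapsed using the identity that for every m > 1 the m distinct m-th roots of unity sum to 0, e.g. 1 + exp(2*I*pi/3) + exp(-2*I*pi/3) = 0.)
Dividing by |G| = 9 gives 0/9 = 0, matching the row-orthogonality relation <chi_5, chi_3> = [chi_5 = chi_3].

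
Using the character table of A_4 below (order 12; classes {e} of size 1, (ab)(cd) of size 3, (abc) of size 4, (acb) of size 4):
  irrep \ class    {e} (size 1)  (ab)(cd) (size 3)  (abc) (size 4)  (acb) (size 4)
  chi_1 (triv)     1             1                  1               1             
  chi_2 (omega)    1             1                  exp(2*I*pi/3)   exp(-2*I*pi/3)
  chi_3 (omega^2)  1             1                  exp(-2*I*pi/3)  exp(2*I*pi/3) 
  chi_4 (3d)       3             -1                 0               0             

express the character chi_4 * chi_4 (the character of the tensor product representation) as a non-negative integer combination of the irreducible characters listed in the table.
chi_4 tensor chi_4 = chi_1 + chi_2 + chi_3 + 2*chi_4 (all other irreducibles have multiplicity 0).

Working: The character of a tensor product is the pointwise product (chi_4 * chi_4)(C) = chi_4(C) * chi_4(C):
  {e}: (3)*(3), (ab)(cd): (-1)*(-1), (abc): (0)*(0), (acb): (0)*(0)
so (chi_4 * chi_4) takes values
  {e} -> 9, (ab)(cd) -> 1, (abc) -> 0, (acb) -> 0.
Now take the inner product of this character with each irreducible chi from the table, <chi_4*chi_4, chi> = (1/12) sum_C |C| (chi_4*chi_4)(C) conj(chi(C)):
  <chi_4*chi_4, chi_1> = (1/12)[1*(9)*conj(1) + 3*(1)*conj(1) + 4*(0)*conj(1) + 4*(0)*conj(1)]
      = (1/12)[(9) + (3) + (0) + (0)] = 12/12 = 1
  <chi_4*chi_4, chi_2> = (1/12)[1*(9)*conj(1) + 3*(1)*conj(1) + 4*(0)*conj(exp(2*I*pi/3)) + 4*(0)*conj(exp(-2*I*pi/3))]
      = (1/12)[(9) + (3) + (0) + (0)] = 12/12 = 1
  <chi_4*chi_4, chi_3> = (1/12)[1*(9)*conj(1) + 3*(1)*conj(1) + 4*(0)*conj(exp(-2*I*pi/3)) + 4*(0)*conj(exp(2*I*pi/3))]
      = (1/12)[(9) + (3) + (0) + (0)] = 12/12 = 1
  <chi_4*chi_4, chi_4> = (1/12)[1*(9)*conj(3) + 3*(1)*conj(-1) + 4*(0)*conj(0) + 4*(0)*conj(0)]
      = (1/12)[(27) + (-3) + (0) + (0)] = 24/12 = 2
(Exp terms are combined using exp(i*s)*conj(exp(i*t)) = exp(i*(s-t)), and sums of them are collapsed using the identity that for every m > 1 the m distinct m-th roots of unity sum to 0, e.g. 1 + exp(2*I*pi/3) + exp(-2*I*pi/3) = 0.)
Hence the multiplicities are chi_1: 1, chi_2: 1, chi_3: 1, chi_4: 2. Dimension check: dim(chi_4)*dim(chi_4) = 3*3 = 9 and sum (mult * dim) = 1*1 + 1*1 + 1*1 + 2*3 = 9.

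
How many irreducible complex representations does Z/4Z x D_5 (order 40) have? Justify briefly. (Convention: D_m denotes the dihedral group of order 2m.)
16

Justification: The number of irreducible complex representations of a finite group equals its number of conjugacy classes. For a direct product, #classes(G x H) = #classes(G) * #classes(H). Z/4Z has 4 classes (abelian), D_5 has 4 classes, so 4 * 4 = 16, so Z/4Z x D_5 (order 40) has exactly 16 irreducible complex representations.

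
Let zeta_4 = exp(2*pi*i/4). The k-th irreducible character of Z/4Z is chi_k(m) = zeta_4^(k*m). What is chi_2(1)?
chi_2(1) = zeta_4^2 = -1

Reasoning: chi_2(1) = zeta_4^(2*1) = zeta_4^2. Since zeta_4^4 = 1, this equals zeta_4^2 = exp(2*pi*i*2/4) = -1.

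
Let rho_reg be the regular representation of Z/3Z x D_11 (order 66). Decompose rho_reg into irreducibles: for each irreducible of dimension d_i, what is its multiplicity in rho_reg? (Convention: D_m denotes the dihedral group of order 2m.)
Each irreducible V_i of dimension d_i appears with multiplicity d_i, i.e. rho_reg = (direct sum over all irreducibles V_i) d_i V_i. The irreducible dimensions for Z/3Z x D_11 are 1, 1, 1, 1, 1, 1, 2, 2, 2, 2, 2, 2, 2, 2, 2, 2, 2, 2, 2, 2, 2: 6 irreducibles of dimension 1, each with multiplicity 1; 15 irreducibles of dimension 2, each with multiplicity 2. Total dimension 6*1*1 + 15*2*2 = 66 = |G|.

Details: General theorem: in the regular representation of a finite group G, each irreducible appears with multiplicity equal to its dimension. Check: dim(rho_reg) = sum d_i^2 = 1 + 1 + 1 + 1 + 1 + 1 + 4 + 4 + 4 + 4 + 4 + 4 + 4 + 4 + 4 + 4 + 4 + 4 + 4 + 4 + 4 = 66 = |G|.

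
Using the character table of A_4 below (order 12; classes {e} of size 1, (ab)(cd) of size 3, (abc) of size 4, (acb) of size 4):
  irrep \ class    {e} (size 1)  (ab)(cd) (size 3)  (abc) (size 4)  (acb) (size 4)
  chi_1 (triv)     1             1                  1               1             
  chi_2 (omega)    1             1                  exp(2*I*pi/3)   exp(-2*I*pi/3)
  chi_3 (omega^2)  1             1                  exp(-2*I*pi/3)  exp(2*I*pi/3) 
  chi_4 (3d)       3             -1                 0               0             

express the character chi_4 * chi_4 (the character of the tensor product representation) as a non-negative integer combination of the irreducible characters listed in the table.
chi_4 tensor chi_4 = chi_1 + chi_2 + chi_3 + 2*chi_4 (all other irreducibles have multiplicity 0).

Solution. The character of a tensor product is the pointwise product (chi_4 * chi_4)(C) = chi_4(C) * chi_4(C):
  {e}: (3)*(3), (ab)(cd): (-1)*(-1), (abc): (0)*(0), (acb): (0)*(0)
so (chi_4 * chi_4) takes values
  {e} -> 9, (ab)(cd) -> 1, (abc) -> 0, (acb) -> 0.
Now take the inner product of this character with each irreducible chi from the table, <chi_4*chi_4, chi> = (1/12) sum_C |C| (chi_4*chi_4)(C) conj(chi(C)):
  <chi_4*chi_4, chi_1> = (1/12)[1*(9)*conj(1) + 3*(1)*conj(1) + 4*(0)*conj(1) + 4*(0)*conj(1)]
      = (1/12)[(9) + (3) + (0) + (0)] = 12/12 = 1
  <chi_4*chi_4, chi_2> = (1/12)[1*(9)*conj(1) + 3*(1)*conj(1) + 4*(0)*conj(exp(2*I*pi/3)) + 4*(0)*conj(exp(-2*I*pi/3))]
      = (1/12)[(9) + (3) + (0) + (0)] = 12/12 = 1
  <chi_4*chi_4, chi_3> = (1/12)[1*(9)*conj(1) + 3*(1)*conj(1) + 4*(0)*conj(exp(-2*I*pi/3)) + 4*(0)*conj(exp(2*I*pi/3))]
      = (1/12)[(9) + (3) + (0) + (0)] = 12/12 = 1
  <chi_4*chi_4, chi_4> = (1/12)[1*(9)*conj(3) + 3*(1)*conj(-1) + 4*(0)*conj(0) + 4*(0)*conj(0)]
      = (1/12)[(27) + (-3) + (0) + (0)] = 24/12 = 2
(Exp terms are combined using exp(i*s)*conj(exp(i*t)) = exp(i*(s-t)), and sums of them are collapsed using the identity that for every m > 1 the m distinct m-th roots of unity sum to 0, e.g. 1 + exp(2*I*pi/3) + exp(-2*I*pi/3) = 0.)
Hence the multiplicities are chi_1: 1, chi_2: 1, chi_3: 1, chi_4: 2. Dimension check: dim(chi_4)*dim(chi_4) = 3*3 = 9 and sum (mult * dim) = 1*1 + 1*1 + 1*1 + 2*3 = 9.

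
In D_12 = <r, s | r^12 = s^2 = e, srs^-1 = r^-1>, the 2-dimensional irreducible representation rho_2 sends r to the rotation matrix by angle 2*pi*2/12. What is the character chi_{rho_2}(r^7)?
chi_{rho_2}(r^7) = 2*cos(2*pi*2*7/12) = 1

Details: rho_2(r^7) is rotation by angle 2*pi*2*7/12, whose trace is 2*cos(2*pi*2*7/12) = 1.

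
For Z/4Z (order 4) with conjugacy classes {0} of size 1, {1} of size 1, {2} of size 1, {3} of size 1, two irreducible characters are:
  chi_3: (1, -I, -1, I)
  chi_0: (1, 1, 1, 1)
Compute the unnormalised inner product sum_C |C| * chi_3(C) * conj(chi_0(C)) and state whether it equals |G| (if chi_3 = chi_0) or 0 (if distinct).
Sum = 0; so <chi_3, chi_0> = 0 (distinct irreducibles are orthogonal).

Justification: Compute term by term over conjugacy classes (|C| * chi_3(C) * conj(chi_0(C))):
  1*(1)*conj(1) + 1*(-I)*conj(1) + 1*(-1)*conj(1) + 1*(I)*conj(1)
  = (1) + (-I) + (-1) + (I)
  = 0.
(Exp terms are combined using exp(i*s)*conj(exp(i*t)) = exp(i*(s-t)), and sums of them are collapsed using the identity that for every m > 1 the m distinct m-th roots of unity sum to 0, e.g. 1 + exp(2*I*pi/3) + exp(-2*I*pi/3) = 0.)
Dividing by |G| = 4 gives 0/4 = 0, matching the row-orthogonality relation <chi_3, chi_0> = [chi_3 = chi_0].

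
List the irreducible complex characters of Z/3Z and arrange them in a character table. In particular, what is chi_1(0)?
Character table of Z/3Z (irreps indexed chi_0,...,chi_2 with chi_k(m) = zeta_3^(k*m), zeta_3 = exp(2*pi*i/3)):
  irrep \ class  {0} (size 1)  {1} (size 1)    {2} (size 1)  
  chi_0          1             1               1             
  chi_1          1             exp(2*I*pi/3)   exp(-2*I*pi/3)
  chi_2          1             exp(-2*I*pi/3)  exp(2*I*pi/3) 

Spot check: chi_1(0) = zeta_3^(1*0) = zeta_3^0 = 1.

Justification: Z/3Z is abelian, so all 3 irreducible complex representations are 1-dimensional. They are given by chi_k(m) = zeta_3^(k*m) for k = 0,...,2. Row orthogonality: sum_m chi_k(m) conj(chi_l(m)) = 3 * [k = l].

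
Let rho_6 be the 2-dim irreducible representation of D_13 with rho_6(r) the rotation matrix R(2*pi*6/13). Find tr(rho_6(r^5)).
chi_{rho_6}(r^5) = 2*cos(2*pi*6*5/13) = -2*cos(5*pi/13)

Reasoning: rho_6(r^5) is rotation by angle 2*pi*6*5/13, whose trace is 2*cos(2*pi*6*5/13) = -2*cos(5*pi/13).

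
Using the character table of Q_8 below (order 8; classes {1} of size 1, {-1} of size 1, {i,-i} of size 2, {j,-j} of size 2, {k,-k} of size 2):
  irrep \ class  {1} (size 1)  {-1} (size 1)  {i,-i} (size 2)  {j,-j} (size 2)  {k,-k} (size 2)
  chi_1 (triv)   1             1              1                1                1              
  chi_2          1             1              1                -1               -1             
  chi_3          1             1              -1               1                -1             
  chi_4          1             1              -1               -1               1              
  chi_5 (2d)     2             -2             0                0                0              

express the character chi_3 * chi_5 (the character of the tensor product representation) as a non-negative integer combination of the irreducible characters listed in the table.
chi_3 tensor chi_5 = chi_5 (all other irreducibles have multiplicity 0).

Argument: The character of a tensor product is the pointwise product (chi_3 * chi_5)(C) = chi_3(C) * chi_5(C):
  {1}: (1)*(2), {-1}: (1)*(-2), {i,-i}: (-1)*(0), {j,-j}: (1)*(0), {k,-k}: (-1)*(0)
so (chi_3 * chi_5) takes values
  {1} -> 2, {-1} -> -2, {i,-i} -> 0, {j,-j} -> 0, {k,-k} -> 0.
Now take the inner product of this character with each irreducible chi from the table, <chi_3*chi_5, chi> = (1/8) sum_C |C| (chi_3*chi_5)(C) conj(chi(C)):
  <chi_3*chi_5, chi_1> = (1/8)[1*(2)*conj(1) + 1*(-2)*conj(1) + 2*(0)*conj(1) + 2*(0)*conj(1) + 2*(0)*conj(1)]
      = (1/8)[(2) + (-2) + (0) + (0) + (0)] = 0/8 = 0
  <chi_3*chi_5, chi_2> = (1/8)[1*(2)*conj(1) + 1*(-2)*conj(1) + 2*(0)*conj(1) + 2*(0)*conj(-1) + 2*(0)*conj(-1)]
      = (1/8)[(2) + (-2) + (0) + (0) + (0)] = 0/8 = 0
  <chi_3*chi_5, chi_3> = (1/8)[1*(2)*conj(1) + 1*(-2)*conj(1) + 2*(0)*conj(-1) + 2*(0)*conj(1) + 2*(0)*conj(-1)]
      = (1/8)[(2) + (-2) + (0) + (0) + (0)] = 0/8 = 0
  <chi_3*chi_5, chi_4> = (1/8)[1*(2)*conj(1) + 1*(-2)*conj(1) + 2*(0)*conj(-1) + 2*(0)*conj(-1) + 2*(0)*conj(1)]
      = (1/8)[(2) + (-2) + (0) + (0) + (0)] = 0/8 = 0
  <chi_3*chi_5, chi_5> = (1/8)[1*(2)*conj(2) + 1*(-2)*conj(-2) + 2*(0)*conj(0) + 2*(0)*conj(0) + 2*(0)*conj(0)]
      = (1/8)[(4) + (4) + (0) + (0) + (0)] = 8/8 = 1
Hence the multiplicities are chi_5: 1. Dimension check: dim(chi_3)*dim(chi_5) = 1*2 = 2 and sum (mult * dim) = 1*2 = 2.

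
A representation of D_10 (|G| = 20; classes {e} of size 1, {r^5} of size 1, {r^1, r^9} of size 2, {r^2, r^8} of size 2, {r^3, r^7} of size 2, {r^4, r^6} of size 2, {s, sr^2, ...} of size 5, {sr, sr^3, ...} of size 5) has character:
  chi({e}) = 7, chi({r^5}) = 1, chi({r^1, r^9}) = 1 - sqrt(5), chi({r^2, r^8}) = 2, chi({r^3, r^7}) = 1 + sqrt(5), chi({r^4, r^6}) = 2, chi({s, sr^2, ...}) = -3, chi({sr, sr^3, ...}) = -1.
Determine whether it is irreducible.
Not irreducible (reducible): <chi, chi> = 7 > 1.

Justification: <chi, chi> = (1/|G|) sum_C |C| * |chi(C)|^2 = (1/20)[1*|7|^2 + 1*|1|^2 + 2*|1 - sqrt(5)|^2 + 2*|2|^2 + 2*|1 + sqrt(5)|^2 + 2*|2|^2 + 5*|-3|^2 + 5*|-1|^2]
  = (1/20)[(49) + (1) + (12 - 4*sqrt(5)) + (8) + (4*sqrt(5) + 12) + (8) + (45) + (5)] = 140/20 = 7.
A character is irreducible iff <chi, chi> = 1, so this representation is reducible.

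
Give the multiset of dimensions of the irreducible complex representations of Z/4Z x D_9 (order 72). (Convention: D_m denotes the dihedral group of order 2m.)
Dimensions: 1, 1, 1, 1, 1, 1, 1, 1, 2, 2, 2, 2, 2, 2, 2, 2, 2, 2, 2, 2, 2, 2, 2, 2

Reasoning: There are 24 irreducibles (= number of conjugacy classes). Their dimensions d_i satisfy sum d_i^2 = |G| = 72: 1 + 1 + 1 + 1 + 1 + 1 + 1 + 1 + 4 + 4 + 4 + 4 + 4 + 4 + 4 + 4 + 4 + 4 + 4 + 4 + 4 + 4 + 4 + 4 = 72. (For the product with Z/4Z: each of the 4 1-dim characters of Z/4Z tensors with each irrep of D_9, giving 4 copies of each D_9-dimension.)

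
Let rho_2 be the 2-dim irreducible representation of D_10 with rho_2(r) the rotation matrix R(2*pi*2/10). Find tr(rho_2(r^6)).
chi_{rho_2}(r^6) = 2*cos(2*pi*2*6/10) = -1/2 + sqrt(5)/2

Argument: rho_2(r^6) is rotation by angle 2*pi*2*6/10, whose trace is 2*cos(2*pi*2*6/10) = -1/2 + sqrt(5)/2.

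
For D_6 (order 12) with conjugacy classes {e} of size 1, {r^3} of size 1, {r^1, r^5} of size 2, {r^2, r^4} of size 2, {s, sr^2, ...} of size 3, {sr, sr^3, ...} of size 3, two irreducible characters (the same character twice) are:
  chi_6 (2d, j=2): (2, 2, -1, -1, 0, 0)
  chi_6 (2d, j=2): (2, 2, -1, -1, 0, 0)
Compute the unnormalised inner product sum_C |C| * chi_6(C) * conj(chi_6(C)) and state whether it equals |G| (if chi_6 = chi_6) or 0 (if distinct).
Sum = 12 = |G| = 12; so <chi_6, chi_6> = 1 (norm-1 confirms irreducibility).

Working: Compute term by term over conjugacy classes (|C| * chi_6(C) * conj(chi_6(C))):
  1*(2)*conj(2) + 1*(2)*conj(2) + 2*(-1)*conj(-1) + 2*(-1)*conj(-1) + 3*(0)*conj(0) + 3*(0)*conj(0)
  = (4) + (4) + (2) + (2) + (0) + (0)
  = 12.
Dividing by |G| = 12 gives 12/12 = 1, matching the row-orthogonality relation <chi_6, chi_6> = [chi_6 = chi_6].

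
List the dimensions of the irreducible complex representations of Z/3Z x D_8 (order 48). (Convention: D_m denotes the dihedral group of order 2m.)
Dimensions: 1, 1, 1, 1, 1, 1, 1, 1, 1, 1, 1, 1, 2, 2, 2, 2, 2, 2, 2, 2, 2

Reasoning: There are 21 irreducibles (= number of conjugacy classes). Their dimensions d_i satisfy sum d_i^2 = |G| = 48: 1 + 1 + 1 + 1 + 1 + 1 + 1 + 1 + 1 + 1 + 1 + 1 + 4 + 4 + 4 + 4 + 4 + 4 + 4 + 4 + 4 = 48. (For the product with Z/3Z: each of the 3 1-dim characters of Z/3Z tensors with each irrep of D_8, giving 3 copies of each D_8-dimension.)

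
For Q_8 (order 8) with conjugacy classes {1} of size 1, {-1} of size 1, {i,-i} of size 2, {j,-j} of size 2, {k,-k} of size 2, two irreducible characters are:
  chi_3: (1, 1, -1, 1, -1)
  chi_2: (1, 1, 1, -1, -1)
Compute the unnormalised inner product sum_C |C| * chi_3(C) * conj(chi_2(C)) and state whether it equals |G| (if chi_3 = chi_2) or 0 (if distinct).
Sum = 0; so <chi_3, chi_2> = 0 (distinct irreducibles are orthogonal).

Justification: Compute term by term over conjugacy classes (|C| * chi_3(C) * conj(chi_2(C))):
  1*(1)*conj(1) + 1*(1)*conj(1) + 2*(-1)*conj(1) + 2*(1)*conj(-1) + 2*(-1)*conj(-1)
  = (1) + (1) + (-2) + (-2) + (2)
  = 0.
Dividing by |G| = 8 gives 0/8 = 0, matching the row-orthogonality relation <chi_3, chi_2> = [chi_3 = chi_2].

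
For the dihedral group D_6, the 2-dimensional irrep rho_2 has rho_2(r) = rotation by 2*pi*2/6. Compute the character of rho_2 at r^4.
chi_{rho_2}(r^4) = 2*cos(2*pi*2*4/6) = -1

Derivation: rho_2(r^4) is rotation by angle 2*pi*2*4/6, whose trace is 2*cos(2*pi*2*4/6) = -1.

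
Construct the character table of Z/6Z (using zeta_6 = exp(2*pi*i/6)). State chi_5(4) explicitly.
Character table of Z/6Z (irreps indexed chi_0,...,chi_5 with chi_k(m) = zeta_6^(k*m), zeta_6 = exp(2*pi*i/6)):
  irrep \ class  {0} (size 1)  {1} (size 1)    {2} (size 1)    {3} (size 1)  {4} (size 1)    {5} (size 1)  
  chi_0          1             1               1               1             1               1             
  chi_1          1             exp(I*pi/3)     exp(2*I*pi/3)   -1            exp(-2*I*pi/3)  exp(-I*pi/3)  
  chi_2          1             exp(2*I*pi/3)   exp(-2*I*pi/3)  1             exp(2*I*pi/3)   exp(-2*I*pi/3)
  chi_3          1             -1              1               -1            1               -1            
  chi_4          1             exp(-2*I*pi/3)  exp(2*I*pi/3)   1             exp(-2*I*pi/3)  exp(2*I*pi/3) 
  chi_5          1             exp(-I*pi/3)    exp(-2*I*pi/3)  -1            exp(2*I*pi/3)   exp(I*pi/3)   

Spot check: chi_5(4) = zeta_6^(5*4) = zeta_6^20 = exp(2*I*pi/3).

Derivation: Z/6Z is abelian, so all 6 irreducible complex representations are 1-dimensional. They are given by chi_k(m) = zeta_6^(k*m) for k = 0,...,5. Row orthogonality: sum_m chi_k(m) conj(chi_l(m)) = 6 * [k = l].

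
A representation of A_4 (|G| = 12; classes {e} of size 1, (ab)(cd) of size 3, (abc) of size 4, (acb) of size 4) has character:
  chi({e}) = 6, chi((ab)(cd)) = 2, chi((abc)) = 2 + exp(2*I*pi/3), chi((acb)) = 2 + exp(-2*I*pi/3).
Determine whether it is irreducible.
Not irreducible (reducible): <chi, chi> = 6 > 1.

Why: <chi, chi> = (1/|G|) sum_C |C| * |chi(C)|^2 = (1/12)[1*|6|^2 + 3*|2|^2 + 4*|2 + exp(2*I*pi/3)|^2 + 4*|2 + exp(-2*I*pi/3)|^2]
  = (1/12)[(36) + (12) + (12) + (12)] = 72/12 = 6.
(Exp terms are combined using exp(i*s)*conj(exp(i*t)) = exp(i*(s-t)), and sums of them are collapsed using the identity that for every m > 1 the m distinct m-th roots of unity sum to 0, e.g. 1 + exp(2*I*pi/3) + exp(-2*I*pi/3) = 0.)
A character is irreducible iff <chi, chi> = 1, so this representation is reducible.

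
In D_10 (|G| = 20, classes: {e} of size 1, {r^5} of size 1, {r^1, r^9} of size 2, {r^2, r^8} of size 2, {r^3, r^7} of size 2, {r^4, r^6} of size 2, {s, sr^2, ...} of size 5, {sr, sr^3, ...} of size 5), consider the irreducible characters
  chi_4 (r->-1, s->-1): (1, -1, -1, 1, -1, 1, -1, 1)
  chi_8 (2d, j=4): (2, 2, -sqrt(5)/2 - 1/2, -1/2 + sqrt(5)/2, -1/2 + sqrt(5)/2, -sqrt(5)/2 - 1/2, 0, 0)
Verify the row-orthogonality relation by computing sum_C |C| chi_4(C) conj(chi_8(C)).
Sum = 0; so <chi_4, chi_8> = 0 (distinct irreducibles are orthogonal).

Solution. Compute term by term over conjugacy classes (|C| * chi_4(C) * conj(chi_8(C))):
  1*(1)*conj(2) + 1*(-1)*conj(2) + 2*(-1)*conj(-sqrt(5)/2 - 1/2) + 2*(1)*conj(-1/2 + sqrt(5)/2) + 2*(-1)*conj(-1/2 + sqrt(5)/2) + 2*(1)*conj(-sqrt(5)/2 - 1/2) + 5*(-1)*conj(0) + 5*(1)*conj(0)
  = (2) + (-2) + (1 + sqrt(5)) + (-1 + sqrt(5)) + (1 - sqrt(5)) + (-sqrt(5) - 1) + (0) + (0)
  = 0.
Dividing by |G| = 20 gives 0/20 = 0, matching the row-orthogonality relation <chi_4, chi_8> = [chi_4 = chi_8].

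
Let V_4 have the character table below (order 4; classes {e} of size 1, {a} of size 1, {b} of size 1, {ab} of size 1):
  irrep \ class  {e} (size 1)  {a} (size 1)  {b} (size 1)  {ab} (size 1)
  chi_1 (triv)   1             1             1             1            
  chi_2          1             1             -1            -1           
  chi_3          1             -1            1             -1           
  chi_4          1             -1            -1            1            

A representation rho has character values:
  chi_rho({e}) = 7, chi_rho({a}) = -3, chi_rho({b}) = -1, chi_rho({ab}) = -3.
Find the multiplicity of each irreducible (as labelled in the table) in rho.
Multiplicities: chi_1: 0, chi_2: 2, chi_3: 3, chi_4: 2.

Why: Use <chi_rho, chi> = (1/|G|) sum_C |C| * chi_rho(C) * conj(chi(C)) with |G| = 4 for each irreducible chi in the table:
  <chi_rho, chi_1> = (1/4)[1*(7)*conj(1) + 1*(-3)*conj(1) + 1*(-1)*conj(1) + 1*(-3)*conj(1)]
      = (1/4)[(7) + (-3) + (-1) + (-3)] = 0/4 = 0
  <chi_rho, chi_2> = (1/4)[1*(7)*conj(1) + 1*(-3)*conj(1) + 1*(-1)*conj(-1) + 1*(-3)*conj(-1)]
      = (1/4)[(7) + (-3) + (1) + (3)] = 8/4 = 2
  <chi_rho, chi_3> = (1/4)[1*(7)*conj(1) + 1*(-3)*conj(-1) + 1*(-1)*conj(1) + 1*(-3)*conj(-1)]
      = (1/4)[(7) + (3) + (-1) + (3)] = 12/4 = 3
  <chi_rho, chi_4> = (1/4)[1*(7)*conj(1) + 1*(-3)*conj(-1) + 1*(-1)*conj(-1) + 1*(-3)*conj(1)]
      = (1/4)[(7) + (3) + (1) + (-3)] = 8/4 = 2
Dimension check: dim(rho) = sum (mult * dim) = 0*1 + 2*1 + 3*1 + 2*1 = 7 = chi_rho(e) = 7.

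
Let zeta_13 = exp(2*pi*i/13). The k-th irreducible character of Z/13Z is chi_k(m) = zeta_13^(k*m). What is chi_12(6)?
chi_12(6) = zeta_13^72 = exp(-12*I*pi/13)

Working: chi_12(6) = zeta_13^(12*6) = zeta_13^72. Since zeta_13^13 = 1, this equals zeta_13^7 = exp(2*pi*i*7/13) = exp(-12*I*pi/13).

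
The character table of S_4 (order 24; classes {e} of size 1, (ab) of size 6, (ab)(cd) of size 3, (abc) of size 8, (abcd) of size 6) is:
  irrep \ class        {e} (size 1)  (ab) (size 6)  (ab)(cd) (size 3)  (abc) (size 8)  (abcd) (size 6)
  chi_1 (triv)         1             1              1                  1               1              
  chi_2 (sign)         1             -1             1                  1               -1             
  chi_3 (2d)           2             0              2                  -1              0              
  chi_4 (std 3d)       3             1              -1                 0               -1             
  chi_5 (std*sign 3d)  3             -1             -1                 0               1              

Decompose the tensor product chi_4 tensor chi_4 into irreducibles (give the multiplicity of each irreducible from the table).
chi_4 tensor chi_4 = chi_1 + chi_3 + chi_4 + chi_5 (all other irreducibles have multiplicity 0).

Reasoning: The character of a tensor product is the pointwise product (chi_4 * chi_4)(C) = chi_4(C) * chi_4(C):
  {e}: (3)*(3), (ab): (1)*(1), (ab)(cd): (-1)*(-1), (abc): (0)*(0), (abcd): (-1)*(-1)
so (chi_4 * chi_4) takes values
  {e} -> 9, (ab) -> 1, (ab)(cd) -> 1, (abc) -> 0, (abcd) -> 1.
Now take the inner product of this character with each irreducible chi from the table, <chi_4*chi_4, chi> = (1/24) sum_C |C| (chi_4*chi_4)(C) conj(chi(C)):
  <chi_4*chi_4, chi_1> = (1/24)[1*(9)*conj(1) + 6*(1)*conj(1) + 3*(1)*conj(1) + 8*(0)*conj(1) + 6*(1)*conj(1)]
      = (1/24)[(9) + (6) + (3) + (0) + (6)] = 24/24 = 1
  <chi_4*chi_4, chi_2> = (1/24)[1*(9)*conj(1) + 6*(1)*conj(-1) + 3*(1)*conj(1) + 8*(0)*conj(1) + 6*(1)*conj(-1)]
      = (1/24)[(9) + (-6) + (3) + (0) + (-6)] = 0/24 = 0
  <chi_4*chi_4, chi_3> = (1/24)[1*(9)*conj(2) + 6*(1)*conj(0) + 3*(1)*conj(2) + 8*(0)*conj(-1) + 6*(1)*conj(0)]
      = (1/24)[(18) + (0) + (6) + (0) + (0)] = 24/24 = 1
  <chi_4*chi_4, chi_4> = (1/24)[1*(9)*conj(3) + 6*(1)*conj(1) + 3*(1)*conj(-1) + 8*(0)*conj(0) + 6*(1)*conj(-1)]
      = (1/24)[(27) + (6) + (-3) + (0) + (-6)] = 24/24 = 1
  <chi_4*chi_4, chi_5> = (1/24)[1*(9)*conj(3) + 6*(1)*conj(-1) + 3*(1)*conj(-1) + 8*(0)*conj(0) + 6*(1)*conj(1)]
      = (1/24)[(27) + (-6) + (-3) + (0) + (6)] = 24/24 = 1
Hence the multiplicities are chi_1: 1, chi_3: 1, chi_4: 1, chi_5: 1. Dimension check: dim(chi_4)*dim(chi_4) = 3*3 = 9 and sum (mult * dim) = 1*1 + 1*2 + 1*3 + 1*3 = 9.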